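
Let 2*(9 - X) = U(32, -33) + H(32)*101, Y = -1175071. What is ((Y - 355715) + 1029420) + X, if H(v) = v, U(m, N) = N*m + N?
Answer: -1004857/2 ≈ -5.0243e+5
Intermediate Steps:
U(m, N) = N + N*m
X = -2125/2 (X = 9 - (-33*(1 + 32) + 32*101)/2 = 9 - (-33*33 + 3232)/2 = 9 - (-1089 + 3232)/2 = 9 - ½*2143 = 9 - 2143/2 = -2125/2 ≈ -1062.5)
((Y - 355715) + 1029420) + X = ((-1175071 - 355715) + 1029420) - 2125/2 = (-1530786 + 1029420) - 2125/2 = -501366 - 2125/2 = -1004857/2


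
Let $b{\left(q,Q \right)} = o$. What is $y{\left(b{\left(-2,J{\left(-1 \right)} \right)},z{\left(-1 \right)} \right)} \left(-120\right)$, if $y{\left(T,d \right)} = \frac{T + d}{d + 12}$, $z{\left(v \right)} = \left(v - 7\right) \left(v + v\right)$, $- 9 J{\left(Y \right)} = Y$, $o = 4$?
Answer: $- \frac{600}{7} \approx -85.714$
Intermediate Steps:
$J{\left(Y \right)} = - \frac{Y}{9}$
$b{\left(q,Q \right)} = 4$
$z{\left(v \right)} = 2 v \left(-7 + v\right)$ ($z{\left(v \right)} = \left(-7 + v\right) 2 v = 2 v \left(-7 + v\right)$)
$y{\left(T,d \right)} = \frac{T + d}{12 + d}$
$y{\left(b{\left(-2,J{\left(-1 \right)} \right)},z{\left(-1 \right)} \right)} \left(-120\right) = \frac{4 + 2 \left(-1\right) \left(-7 - 1\right)}{12 + 2 \left(-1\right) \left(-7 - 1\right)} \left(-120\right) = \frac{4 + 2 \left(-1\right) \left(-8\right)}{12 + 2 \left(-1\right) \left(-8\right)} \left(-120\right) = \frac{4 + 16}{12 + 16} \left(-120\right) = \frac{1}{28} \cdot 20 \left(-120\right) = \frac{5}{7} \left(-120\right) = - \frac{600}{7}$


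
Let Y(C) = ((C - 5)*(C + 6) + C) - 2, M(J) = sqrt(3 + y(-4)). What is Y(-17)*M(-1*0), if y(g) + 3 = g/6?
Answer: 223*I*sqrt(6)/3 ≈ 182.08*I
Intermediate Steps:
y(g) = -3 + g/6
M(J) = I*sqrt(6)/3 (M(J) = sqrt(3 + (-3 + (1/6)*(-4))) = sqrt(3 + (-3 - 2/3)) = sqrt(3 - 11/3) = sqrt(-2/3) = I*sqrt(6)/3)
Y(C) = -2 + C + (-5 + C)*(6 + C) (Y(C) = ((-5 + C)*(6 + C) + C) - 2 = (C + (-5 + C)*(6 + C)) - 2 = -2 + C + (-5 + C)*(6 + C))
Y(-17)*M(-1*0) = (-32 + (-17)**2 + 2*(-17))*(I*sqrt(6)/3) = (-32 + 289 - 34)*(I*sqrt(6)/3) = 223*(I*sqrt(6)/3) = 223*I*sqrt(6)/3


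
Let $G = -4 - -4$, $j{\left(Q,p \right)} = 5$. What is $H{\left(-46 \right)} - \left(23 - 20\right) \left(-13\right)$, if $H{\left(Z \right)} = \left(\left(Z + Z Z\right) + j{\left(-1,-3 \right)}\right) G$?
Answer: $39$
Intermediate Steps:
$G = 0$ ($G = -4 + 4 = 0$)
$H{\left(Z \right)} = 0$ ($H{\left(Z \right)} = \left(\left(Z + Z Z\right) + 5\right) 0 = \left(\left(Z + Z^{2}\right) + 5\right) 0 = \left(5 + Z + Z^{2}\right) 0 = 0$)
$H{\left(-46 \right)} - \left(23 - 20\right) \left(-13\right) = 0 - \left(23 - 20\right) \left(-13\right) = 0 - 3 \left(-13\right) = 0 - -39 = 0 + 39 = 39$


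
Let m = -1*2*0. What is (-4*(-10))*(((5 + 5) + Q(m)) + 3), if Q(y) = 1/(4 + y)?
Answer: 530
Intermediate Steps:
m = 0 (m = -2*0 = 0)
(-4*(-10))*(((5 + 5) + Q(m)) + 3) = (-4*(-10))*(((5 + 5) + 1/(4 + 0)) + 3) = 40*((10 + 1/4) + 3) = 40*((10 + ¼) + 3) = 40*(41/4 + 3) = 40*(53/4) = 530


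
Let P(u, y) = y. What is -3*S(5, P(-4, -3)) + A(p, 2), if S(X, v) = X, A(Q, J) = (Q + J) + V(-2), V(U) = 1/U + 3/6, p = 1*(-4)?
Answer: -17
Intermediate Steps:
p = -4
V(U) = ½ + 1/U (V(U) = 1/U + 3*(⅙) = 1/U + ½ = ½ + 1/U)
A(Q, J) = J + Q (A(Q, J) = (Q + J) + (½)*(2 - 2)/(-2) = (J + Q) + (½)*(-½)*0 = (J + Q) + 0 = J + Q)
-3*S(5, P(-4, -3)) + A(p, 2) = -3*5 + (2 - 4) = -15 - 2 = -17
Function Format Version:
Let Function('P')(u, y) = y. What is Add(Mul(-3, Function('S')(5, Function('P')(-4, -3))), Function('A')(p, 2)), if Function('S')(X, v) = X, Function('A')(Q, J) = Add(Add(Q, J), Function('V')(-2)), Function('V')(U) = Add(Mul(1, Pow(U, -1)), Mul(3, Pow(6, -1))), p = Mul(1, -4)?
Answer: -17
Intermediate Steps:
p = -4
Function('V')(U) = Add(Rational(1, 2), Pow(U, -1)) (Function('V')(U) = Add(Pow(U, -1), Mul(3, Rational(1, 6))) = Add(Pow(U, -1), Rational(1, 2)) = Add(Rational(1, 2), Pow(U, -1)))
Function('A')(Q, J) = Add(J, Q) (Function('A')(Q, J) = Add(Add(Q, J), Mul(Rational(1, 2), Pow(-2, -1), Add(2, -2))) = Add(Add(J, Q), Mul(Rational(1, 2), Rational(-1, 2), 0)) = Add(Add(J, Q), 0) = Add(J, Q))
Add(Mul(-3, Function('S')(5, Function('P')(-4, -3))), Function('A')(p, 2)) = Add(Mul(-3, 5), Add(2, -4)) = Add(-15, -2) = -17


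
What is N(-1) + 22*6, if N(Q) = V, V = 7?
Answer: 139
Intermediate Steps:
N(Q) = 7
N(-1) + 22*6 = 7 + 22*6 = 7 + 132 = 139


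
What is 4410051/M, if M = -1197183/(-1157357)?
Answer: 1701334465069/399061 ≈ 4.2633e+6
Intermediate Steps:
M = 1197183/1157357 (M = -1197183*(-1/1157357) = 1197183/1157357 ≈ 1.0344)
4410051/M = 4410051/(1197183/1157357) = 4410051*(1157357/1197183) = 1701334465069/399061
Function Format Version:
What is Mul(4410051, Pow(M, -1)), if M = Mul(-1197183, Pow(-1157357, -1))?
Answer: Rational(1701334465069, 399061) ≈ 4.2633e+6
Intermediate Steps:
M = Rational(1197183, 1157357) (M = Mul(-1197183, Rational(-1, 1157357)) = Rational(1197183, 1157357) ≈ 1.0344)
Mul(4410051, Pow(M, -1)) = Mul(4410051, Pow(Rational(1197183, 1157357), -1)) = Mul(4410051, Rational(1157357, 1197183)) = Rational(1701334465069, 399061)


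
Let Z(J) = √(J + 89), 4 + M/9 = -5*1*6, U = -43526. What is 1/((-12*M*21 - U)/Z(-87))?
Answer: √2/120638 ≈ 1.1723e-5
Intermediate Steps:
M = -306 (M = -36 + 9*(-5*1*6) = -36 + 9*(-5*6) = -36 + 9*(-30) = -36 - 270 = -306)
Z(J) = √(89 + J)
1/((-12*M*21 - U)/Z(-87)) = 1/((-12*(-306)*21 - 1*(-43526))/(√(89 - 87))) = 1/((3672*21 + 43526)/(√2)) = 1/((77112 + 43526)*(√2/2)) = 1/(120638*(√2/2)) = 1/(60319*√2) = √2/120638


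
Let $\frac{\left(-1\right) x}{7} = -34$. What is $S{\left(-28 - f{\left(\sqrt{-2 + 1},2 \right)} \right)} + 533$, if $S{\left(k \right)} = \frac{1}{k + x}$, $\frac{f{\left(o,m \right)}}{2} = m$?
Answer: $\frac{109799}{206} \approx 533.0$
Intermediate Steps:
$x = 238$ ($x = \left(-7\right) \left(-34\right) = 238$)
$f{\left(o,m \right)} = 2 m$
$S{\left(k \right)} = \frac{1}{238 + k}$ ($S{\left(k \right)} = \frac{1}{k + 238} = \frac{1}{238 + k}$)
$S{\left(-28 - f{\left(\sqrt{-2 + 1},2 \right)} \right)} + 533 = \frac{1}{238 - \left(28 + 2 \cdot 2\right)} + 533 = \frac{1}{238 - 32} + 533 = \frac{1}{206} + 533 = \frac{109799}{206}$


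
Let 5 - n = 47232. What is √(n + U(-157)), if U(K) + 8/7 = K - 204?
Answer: 2*I*√582967/7 ≈ 218.15*I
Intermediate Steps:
U(K) = -1436/7 + K (U(K) = -8/7 + (K - 204) = -8/7 + (-204 + K) = -1436/7 + K)
n = -47227 (n = 5 - 1*47232 = 5 - 47232 = -47227)
√(n + U(-157)) = √(-47227 + (-1436/7 - 157)) = √(-47227 - 2535/7) = √(-333124/7) = 2*I*√582967/7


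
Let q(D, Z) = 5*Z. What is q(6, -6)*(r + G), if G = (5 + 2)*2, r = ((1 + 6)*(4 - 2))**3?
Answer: -82740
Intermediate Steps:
r = 2744 (r = (7*2)**3 = 14**3 = 2744)
G = 14 (G = 7*2 = 14)
q(6, -6)*(r + G) = (5*(-6))*(2744 + 14) = -30*2758 = -82740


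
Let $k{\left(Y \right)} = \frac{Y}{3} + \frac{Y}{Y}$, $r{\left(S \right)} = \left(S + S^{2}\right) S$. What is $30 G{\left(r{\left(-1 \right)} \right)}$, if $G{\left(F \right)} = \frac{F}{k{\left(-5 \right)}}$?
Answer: $0$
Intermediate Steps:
$r{\left(S \right)} = S \left(S + S^{2}\right)$
$k{\left(Y \right)} = 1 + \frac{Y}{3}$ ($k{\left(Y \right)} = Y \frac{1}{3} + 1 = \frac{Y}{3} + 1 = 1 + \frac{Y}{3}$)
$G{\left(F \right)} = - \frac{3 F}{2}$ ($G{\left(F \right)} = \frac{F}{1 + \frac{1}{3} \left(-5\right)} = \frac{F}{1 - \frac{5}{3}} = \frac{F}{- \frac{2}{3}} = F \left(- \frac{3}{2}\right) = - \frac{3 F}{2}$)
$30 G{\left(r{\left(-1 \right)} \right)} = 30 \left(- \frac{3 \left(-1\right)^{2} \left(1 - 1\right)}{2}\right) = 30 \left(- \frac{3 \cdot 1 \cdot 0}{2}\right) = 30 \left(\left(- \frac{3}{2}\right) 0\right) = 30 \cdot 0 = 0$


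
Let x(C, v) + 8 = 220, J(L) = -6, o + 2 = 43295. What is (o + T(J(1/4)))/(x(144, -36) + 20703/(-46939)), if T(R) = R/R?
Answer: 2032177066/9930365 ≈ 204.64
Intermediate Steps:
o = 43293 (o = -2 + 43295 = 43293)
x(C, v) = 212 (x(C, v) = -8 + 220 = 212)
T(R) = 1
(o + T(J(1/4)))/(x(144, -36) + 20703/(-46939)) = (43293 + 1)/(212 + 20703/(-46939)) = 43294/(212 + 20703*(-1/46939)) = 43294/(212 - 20703/46939) = 43294/(9930365/46939) = 43294*(46939/9930365) = 2032177066/9930365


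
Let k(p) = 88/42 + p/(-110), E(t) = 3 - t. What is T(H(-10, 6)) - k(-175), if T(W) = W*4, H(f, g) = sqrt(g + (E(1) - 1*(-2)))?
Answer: -1703/462 + 4*sqrt(10) ≈ 8.9630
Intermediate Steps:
k(p) = 44/21 - p/110 (k(p) = 88*(1/42) + p*(-1/110) = 44/21 - p/110)
H(f, g) = sqrt(4 + g) (H(f, g) = sqrt(g + ((3 - 1*1) - 1*(-2))) = sqrt(g + ((3 - 1) + 2)) = sqrt(g + (2 + 2)) = sqrt(g + 4) = sqrt(4 + g))
T(W) = 4*W
T(H(-10, 6)) - k(-175) = 4*sqrt(4 + 6) - (44/21 - 1/110*(-175)) = 4*sqrt(10) - (44/21 + 35/22) = 4*sqrt(10) - 1*1703/462 = 4*sqrt(10) - 1703/462 = -1703/462 + 4*sqrt(10)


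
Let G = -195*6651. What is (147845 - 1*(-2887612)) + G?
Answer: 1738512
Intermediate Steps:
G = -1296945
(147845 - 1*(-2887612)) + G = (147845 - 1*(-2887612)) - 1296945 = (147845 + 2887612) - 1296945 = 3035457 - 1296945 = 1738512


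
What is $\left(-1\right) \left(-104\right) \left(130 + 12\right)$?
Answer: $14768$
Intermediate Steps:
$\left(-1\right) \left(-104\right) \left(130 + 12\right) = 104 \cdot 142 = 14768$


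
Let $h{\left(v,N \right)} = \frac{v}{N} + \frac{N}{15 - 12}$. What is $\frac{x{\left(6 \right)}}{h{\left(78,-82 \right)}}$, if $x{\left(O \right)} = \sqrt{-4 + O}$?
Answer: $- \frac{123 \sqrt{2}}{3479} \approx -0.049999$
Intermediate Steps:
$h{\left(v,N \right)} = \frac{N}{3} + \frac{v}{N}$ ($h{\left(v,N \right)} = \frac{v}{N} + \frac{N}{3} = \frac{N}{3} + \frac{v}{N}$)
$\frac{x{\left(6 \right)}}{h{\left(78,-82 \right)}} = \frac{\sqrt{-4 + 6}}{\frac{1}{3} \left(-82\right) + \frac{78}{-82}} = \frac{\sqrt{2}}{- \frac{82}{3} + 78 \left(- \frac{1}{82}\right)} = \frac{\sqrt{2}}{- \frac{82}{3} - \frac{39}{41}} = \frac{\sqrt{2}}{- \frac{3479}{123}} = \sqrt{2} \left(- \frac{123}{3479}\right) = - \frac{123 \sqrt{2}}{3479}$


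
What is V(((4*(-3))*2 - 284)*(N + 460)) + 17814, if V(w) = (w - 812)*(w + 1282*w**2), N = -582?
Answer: 66547521616305526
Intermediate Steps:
V(w) = (-812 + w)*(w + 1282*w**2)
V(((4*(-3))*2 - 284)*(N + 460)) + 17814 = (((4*(-3))*2 - 284)*(-582 + 460))*(-812 - 1040983*((4*(-3))*2 - 284)*(-582 + 460) + 1282*(((4*(-3))*2 - 284)*(-582 + 460))**2) + 17814 = ((-12*2 - 284)*(-122))*(-812 - 1040983*(-12*2 - 284)*(-122) + 1282*((-12*2 - 284)*(-122))**2) + 17814 = ((-24 - 284)*(-122))*(-812 - 1040983*(-24 - 284)*(-122) + 1282*((-24 - 284)*(-122))**2) + 17814 = (-308*(-122))*(-812 - (-320622764)*(-122) + 1282*(-308*(-122))**2) + 17814 = 37576*(-812 - 1040983*37576 + 1282*37576**2) + 17814 = 37576*(-812 - 39115977208 + 1282*1411955776) + 17814 = 37576*(-812 - 39115977208 + 1810127304832) + 17814 = 37576*1771011326812 + 17814 = 66547521616287712 + 17814 = 66547521616305526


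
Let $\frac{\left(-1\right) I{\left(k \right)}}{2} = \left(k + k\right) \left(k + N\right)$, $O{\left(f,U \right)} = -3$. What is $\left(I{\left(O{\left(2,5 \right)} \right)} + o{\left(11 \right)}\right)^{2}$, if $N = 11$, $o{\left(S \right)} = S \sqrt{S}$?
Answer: $10547 + 2112 \sqrt{11} \approx 17552.0$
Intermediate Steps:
$o{\left(S \right)} = S^{\frac{3}{2}}$
$I{\left(k \right)} = - 4 k \left(11 + k\right)$ ($I{\left(k \right)} = - 2 \left(k + k\right) \left(k + 11\right) = - 2 \cdot 2 k \left(11 + k\right) = - 4 k \left(11 + k\right)$)
$\left(I{\left(O{\left(2,5 \right)} \right)} + o{\left(11 \right)}\right)^{2} = \left(\left(-4\right) \left(-3\right) \left(11 - 3\right) + 11^{\frac{3}{2}}\right)^{2} = \left(\left(-4\right) \left(-3\right) 8 + 11 \sqrt{11}\right)^{2} = \left(96 + 11 \sqrt{11}\right)^{2}$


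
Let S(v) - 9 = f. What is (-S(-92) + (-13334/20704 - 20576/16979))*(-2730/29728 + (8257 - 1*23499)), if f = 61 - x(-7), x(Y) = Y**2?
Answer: 910153389461386389/2612594861312 ≈ 3.4837e+5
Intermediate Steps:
f = 12 (f = 61 - 1*(-7)**2 = 61 - 1*49 = 61 - 49 = 12)
S(v) = 21 (S(v) = 9 + 12 = 21)
(-S(-92) + (-13334/20704 - 20576/16979))*(-2730/29728 + (8257 - 1*23499)) = (-1*21 + (-13334/20704 - 20576/16979))*(-2730/29728 + (8257 - 1*23499)) = (-21 + (-13334*1/20704 - 20576*1/16979))*(-2730*1/29728 + (8257 - 23499)) = (-21 + (-6667/10352 - 20576/16979))*(-1365/14864 - 15242) = (-21 - 326201745/175766608)*(-226558453/14864) = -4017300513/175766608*(-226558453/14864) = 910153389461386389/2612594861312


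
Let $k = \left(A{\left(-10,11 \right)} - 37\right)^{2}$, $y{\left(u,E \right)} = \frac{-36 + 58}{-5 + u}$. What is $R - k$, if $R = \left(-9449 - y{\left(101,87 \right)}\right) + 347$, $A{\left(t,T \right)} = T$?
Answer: $- \frac{469355}{48} \approx -9778.2$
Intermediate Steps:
$y{\left(u,E \right)} = \frac{22}{-5 + u}$
$R = - \frac{436907}{48}$ ($R = \left(-9449 - \frac{22}{-5 + 101}\right) + 347 = \left(-9449 - \frac{22}{96}\right) + 347 = \left(-9449 - 22 \cdot \frac{1}{96}\right) + 347 = \left(-9449 - \frac{11}{48}\right) + 347 = - \frac{453563}{48} + 347 = - \frac{436907}{48} \approx -9102.2$)
$k = 676$ ($k = \left(11 - 37\right)^{2} = \left(-26\right)^{2} = 676$)
$R - k = - \frac{436907}{48} - 676 = - \frac{469355}{48}$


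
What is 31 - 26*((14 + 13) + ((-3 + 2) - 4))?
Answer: -541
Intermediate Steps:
31 - 26*((14 + 13) + ((-3 + 2) - 4)) = 31 - 26*(27 + (-1 - 4)) = 31 - 26*(27 - 5) = 31 - 26*22 = 31 - 572 = -541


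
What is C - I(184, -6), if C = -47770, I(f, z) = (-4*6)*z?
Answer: -47914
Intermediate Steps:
I(f, z) = -24*z
C - I(184, -6) = -47770 - (-24)*(-6) = -47770 - 1*144 = -47770 - 144 = -47914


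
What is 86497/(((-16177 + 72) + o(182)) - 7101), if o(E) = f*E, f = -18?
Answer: -86497/26482 ≈ -3.2663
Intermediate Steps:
o(E) = -18*E
86497/(((-16177 + 72) + o(182)) - 7101) = 86497/(((-16177 + 72) - 18*182) - 7101) = 86497/((-16105 - 3276) - 7101) = 86497/(-19381 - 7101) = 86497/(-26482) = 86497*(-1/26482) = -86497/26482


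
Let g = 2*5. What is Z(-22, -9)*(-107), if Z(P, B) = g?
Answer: -1070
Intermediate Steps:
g = 10
Z(P, B) = 10
Z(-22, -9)*(-107) = 10*(-107) = -1070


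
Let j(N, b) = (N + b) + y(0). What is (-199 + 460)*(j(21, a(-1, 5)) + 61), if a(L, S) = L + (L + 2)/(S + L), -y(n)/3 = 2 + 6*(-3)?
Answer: 134937/4 ≈ 33734.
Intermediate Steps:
y(n) = 48 (y(n) = -3*(2 + 6*(-3)) = -3*(2 - 18) = -3*(-16) = 48)
a(L, S) = L + (2 + L)/(L + S)
j(N, b) = 48 + N + b (j(N, b) = (N + b) + 48 = 48 + N + b)
(-199 + 460)*(j(21, a(-1, 5)) + 61) = (-199 + 460)*((48 + 21 + (2 - 1 + (-1)² - 1*5)/(-1 + 5)) + 61) = 261*((48 + 21 + (2 - 1 + 1 - 5)/4) + 61) = 261*((48 + 21 + (¼)*(-3)) + 61) = 261*((48 + 21 - ¾) + 61) = 261*(273/4 + 61) = 261*(517/4) = 134937/4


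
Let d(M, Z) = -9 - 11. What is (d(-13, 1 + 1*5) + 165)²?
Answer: 21025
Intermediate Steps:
d(M, Z) = -20
(d(-13, 1 + 1*5) + 165)² = (-20 + 165)² = 145² = 21025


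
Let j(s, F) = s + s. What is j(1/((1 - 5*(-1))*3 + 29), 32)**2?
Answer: 4/2209 ≈ 0.0018108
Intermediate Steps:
j(s, F) = 2*s
j(1/((1 - 5*(-1))*3 + 29), 32)**2 = (2/((1 - 5*(-1))*3 + 29))**2 = (2/((1 + 5)*3 + 29))**2 = (2/(6*3 + 29))**2 = (2/(18 + 29))**2 = (2/47)**2 = 4/2209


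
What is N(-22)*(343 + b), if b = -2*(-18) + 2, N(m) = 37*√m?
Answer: 14097*I*√22 ≈ 66121.0*I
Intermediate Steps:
b = 38 (b = 36 + 2 = 38)
N(-22)*(343 + b) = (37*√(-22))*(343 + 38) = (37*(I*√22))*381 = (37*I*√22)*381 = 14097*I*√22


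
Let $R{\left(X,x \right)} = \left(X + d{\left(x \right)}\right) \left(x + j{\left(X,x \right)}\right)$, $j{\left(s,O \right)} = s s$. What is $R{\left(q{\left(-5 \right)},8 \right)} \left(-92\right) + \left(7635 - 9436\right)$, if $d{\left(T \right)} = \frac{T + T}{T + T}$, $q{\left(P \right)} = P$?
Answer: $10343$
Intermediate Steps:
$j{\left(s,O \right)} = s^{2}$
$d{\left(T \right)} = 1$ ($d{\left(T \right)} = \frac{2 T}{2 T} = 2 T \frac{1}{2 T} = 1$)
$R{\left(X,x \right)} = \left(1 + X\right) \left(x + X^{2}\right)$ ($R{\left(X,x \right)} = \left(X + 1\right) \left(x + X^{2}\right) = \left(1 + X\right) \left(x + X^{2}\right)$)
$R{\left(q{\left(-5 \right)},8 \right)} \left(-92\right) + \left(7635 - 9436\right) = \left(8 + \left(-5\right)^{2} + \left(-5\right)^{3} - 40\right) \left(-92\right) + \left(7635 - 9436\right) = \left(8 + 25 - 125 - 40\right) \left(-92\right) + \left(7635 - 9436\right) = \left(-132\right) \left(-92\right) - 1801 = 12144 - 1801 = 10343$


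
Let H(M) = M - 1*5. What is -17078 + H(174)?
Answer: -16909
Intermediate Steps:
H(M) = -5 + M (H(M) = M - 5 = -5 + M)
-17078 + H(174) = -17078 + (-5 + 174) = -17078 + 169 = -16909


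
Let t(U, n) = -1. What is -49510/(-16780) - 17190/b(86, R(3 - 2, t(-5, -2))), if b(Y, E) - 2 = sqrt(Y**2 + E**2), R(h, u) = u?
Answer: 94292383/12405454 - 17190*sqrt(7397)/7393 ≈ -192.38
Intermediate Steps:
b(Y, E) = 2 + sqrt(E**2 + Y**2) (b(Y, E) = 2 + sqrt(Y**2 + E**2) = 2 + sqrt(E**2 + Y**2))
-49510/(-16780) - 17190/b(86, R(3 - 2, t(-5, -2))) = -49510/(-16780) - 17190/(2 + sqrt((-1)**2 + 86**2)) = -49510*(-1/16780) - 17190/(2 + sqrt(1 + 7396)) = 4951/1678 - 17190/(2 + sqrt(7397))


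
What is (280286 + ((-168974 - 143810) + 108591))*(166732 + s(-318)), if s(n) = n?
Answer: 12662940502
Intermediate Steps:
(280286 + ((-168974 - 143810) + 108591))*(166732 + s(-318)) = (280286 + ((-168974 - 143810) + 108591))*(166732 - 318) = (280286 + (-312784 + 108591))*166414 = (280286 - 204193)*166414 = 76093*166414 = 12662940502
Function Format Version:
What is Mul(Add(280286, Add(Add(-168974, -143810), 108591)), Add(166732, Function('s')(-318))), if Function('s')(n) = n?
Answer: 12662940502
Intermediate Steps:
Mul(Add(280286, Add(Add(-168974, -143810), 108591)), Add(166732, Function('s')(-318))) = Mul(Add(280286, Add(Add(-168974, -143810), 108591)), Add(166732, -318)) = Mul(Add(280286, Add(-312784, 108591)), 166414) = Mul(Add(280286, -204193), 166414) = Mul(76093, 166414) = 12662940502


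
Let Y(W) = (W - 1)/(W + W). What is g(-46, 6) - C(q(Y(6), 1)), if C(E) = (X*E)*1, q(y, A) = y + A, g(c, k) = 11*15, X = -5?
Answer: 2065/12 ≈ 172.08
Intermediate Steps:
g(c, k) = 165
Y(W) = (-1 + W)/(2*W) (Y(W) = (-1 + W)/((2*W)) = (-1 + W)*(1/(2*W)) = (-1 + W)/(2*W))
q(y, A) = A + y
C(E) = -5*E (C(E) = -5*E*1 = -5*E)
g(-46, 6) - C(q(Y(6), 1)) = 165 - (-5)*(1 + (½)*(-1 + 6)/6) = 165 - (-5)*(1 + (½)*(⅙)*5) = 165 - (-5)*(1 + 5/12) = 165 - (-5)*17/12 = 165 - 1*(-85/12) = 165 + 85/12 = 2065/12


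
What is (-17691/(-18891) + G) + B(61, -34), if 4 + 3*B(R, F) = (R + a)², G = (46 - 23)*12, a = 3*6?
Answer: 14835332/6297 ≈ 2355.9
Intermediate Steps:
a = 18
G = 276 (G = 23*12 = 276)
B(R, F) = -4/3 + (18 + R)²/3 (B(R, F) = -4/3 + (R + 18)²/3 = -4/3 + (18 + R)²/3)
(-17691/(-18891) + G) + B(61, -34) = (-17691/(-18891) + 276) + (-4/3 + (18 + 61)²/3) = (-17691*(-1/18891) + 276) + (-4/3 + (⅓)*79²) = (5897/6297 + 276) + (-4/3 + (⅓)*6241) = 1743869/6297 + (-4/3 + 6241/3) = 1743869/6297 + 2079 = 14835332/6297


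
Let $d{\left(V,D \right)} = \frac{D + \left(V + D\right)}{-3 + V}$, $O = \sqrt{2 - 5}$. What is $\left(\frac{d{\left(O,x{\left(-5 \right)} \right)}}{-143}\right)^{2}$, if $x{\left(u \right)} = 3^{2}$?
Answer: $\frac{- 12 \sqrt{3} + 107 i}{40898 \left(i + \sqrt{3}\right)} \approx 0.00043401 + 0.0012599 i$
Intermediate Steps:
$x{\left(u \right)} = 9$
$O = i \sqrt{3}$ ($O = \sqrt{2 + \left(-5 + 0\right)} = \sqrt{2 - 5} = \sqrt{-3} = i \sqrt{3} \approx 1.732 i$)
$d{\left(V,D \right)} = \frac{V + 2 D}{-3 + V}$ ($d{\left(V,D \right)} = \frac{D + \left(D + V\right)}{-3 + V} = \frac{V + 2 D}{-3 + V}$)
$\left(\frac{d{\left(O,x{\left(-5 \right)} \right)}}{-143}\right)^{2} = \left(\frac{\frac{1}{-3 + i \sqrt{3}} \left(i \sqrt{3} + 2 \cdot 9\right)}{-143}\right)^{2} = \left(\frac{i \sqrt{3} + 18}{-3 + i \sqrt{3}} \left(- \frac{1}{143}\right)\right)^{2} = \left(\frac{18 + i \sqrt{3}}{-3 + i \sqrt{3}} \left(- \frac{1}{143}\right)\right)^{2} = \left(- \frac{18 + i \sqrt{3}}{143 \left(-3 + i \sqrt{3}\right)}\right)^{2} = \frac{\left(18 + i \sqrt{3}\right)^{2}}{20449 \left(-3 + i \sqrt{3}\right)^{2}}$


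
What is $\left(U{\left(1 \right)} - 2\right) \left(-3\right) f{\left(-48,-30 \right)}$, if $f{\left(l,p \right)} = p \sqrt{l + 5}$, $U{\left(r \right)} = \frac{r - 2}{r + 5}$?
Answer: $- 195 i \sqrt{43} \approx - 1278.7 i$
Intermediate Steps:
$U{\left(r \right)} = \frac{-2 + r}{5 + r}$
$f{\left(l,p \right)} = p \sqrt{5 + l}$
$\left(U{\left(1 \right)} - 2\right) \left(-3\right) f{\left(-48,-30 \right)} = \left(\frac{-2 + 1}{5 + 1} - 2\right) \left(-3\right) \left(- 30 \sqrt{5 - 48}\right) = \left(\frac{1}{6} \left(-1\right) - 2\right) \left(-3\right) \left(- 30 \sqrt{-43}\right) = \left(\frac{1}{6} \left(-1\right) - 2\right) \left(-3\right) \left(- 30 i \sqrt{43}\right) = \left(- \frac{1}{6} - 2\right) \left(-3\right) \left(- 30 i \sqrt{43}\right) = \left(- \frac{13}{6}\right) \left(-3\right) \left(- 30 i \sqrt{43}\right) = \frac{13 \left(- 30 i \sqrt{43}\right)}{2} = - 195 i \sqrt{43}$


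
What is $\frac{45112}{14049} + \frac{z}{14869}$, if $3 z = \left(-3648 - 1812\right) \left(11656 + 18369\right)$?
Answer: $- \frac{767043859172}{208894581} \approx -3671.9$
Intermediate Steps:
$z = -54645500$ ($z = \frac{\left(-3648 - 1812\right) \left(11656 + 18369\right)}{3} = \frac{\left(-5460\right) 30025}{3} = \frac{1}{3} \left(-163936500\right) = -54645500$)
$\frac{45112}{14049} + \frac{z}{14869} = \frac{45112}{14049} - \frac{54645500}{14869} = - \frac{767043859172}{208894581}$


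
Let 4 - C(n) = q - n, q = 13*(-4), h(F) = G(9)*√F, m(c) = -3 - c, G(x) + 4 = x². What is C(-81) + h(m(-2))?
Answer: -25 + 77*I ≈ -25.0 + 77.0*I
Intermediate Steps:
G(x) = -4 + x²
h(F) = 77*√F (h(F) = (-4 + 9²)*√F = (-4 + 81)*√F = 77*√F)
q = -52
C(n) = 56 + n (C(n) = 4 - (-52 - n) = 4 + (52 + n) = 56 + n)
C(-81) + h(m(-2)) = (56 - 81) + 77*√(-3 - 1*(-2)) = -25 + 77*√(-3 + 2) = -25 + 77*√(-1) = -25 + 77*I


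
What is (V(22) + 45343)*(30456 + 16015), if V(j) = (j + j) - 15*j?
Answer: 2093843847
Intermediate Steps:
V(j) = -13*j (V(j) = 2*j - 15*j = -13*j)
(V(22) + 45343)*(30456 + 16015) = (-13*22 + 45343)*(30456 + 16015) = (-286 + 45343)*46471 = 45057*46471 = 2093843847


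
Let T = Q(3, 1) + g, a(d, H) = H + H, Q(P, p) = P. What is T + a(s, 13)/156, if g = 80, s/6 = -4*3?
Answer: 499/6 ≈ 83.167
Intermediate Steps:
s = -72 (s = 6*(-4*3) = 6*(-12) = -72)
a(d, H) = 2*H
T = 83 (T = 3 + 80 = 83)
T + a(s, 13)/156 = 83 + (2*13)/156 = 83 + (1/156)*26 = 83 + ⅙ = 499/6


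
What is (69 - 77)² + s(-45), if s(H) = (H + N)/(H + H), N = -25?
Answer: 583/9 ≈ 64.778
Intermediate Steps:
s(H) = (-25 + H)/(2*H) (s(H) = (H - 25)/(H + H) = (-25 + H)/((2*H)) = (-25 + H)*(1/(2*H)) = (-25 + H)/(2*H))
(69 - 77)² + s(-45) = (69 - 77)² + (½)*(-25 - 45)/(-45) = (-8)² + (½)*(-1/45)*(-70) = 64 + 7/9 = 583/9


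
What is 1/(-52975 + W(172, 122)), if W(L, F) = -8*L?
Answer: -1/54351 ≈ -1.8399e-5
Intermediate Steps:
1/(-52975 + W(172, 122)) = 1/(-52975 - 8*172) = 1/(-52975 - 1376) = 1/(-54351) = -1/54351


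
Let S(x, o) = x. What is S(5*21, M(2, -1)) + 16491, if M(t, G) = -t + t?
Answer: 16596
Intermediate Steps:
M(t, G) = 0
S(5*21, M(2, -1)) + 16491 = 5*21 + 16491 = 105 + 16491 = 16596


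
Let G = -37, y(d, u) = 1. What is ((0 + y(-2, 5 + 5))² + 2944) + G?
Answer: 2908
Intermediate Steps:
((0 + y(-2, 5 + 5))² + 2944) + G = ((0 + 1)² + 2944) - 37 = (1² + 2944) - 37 = (1 + 2944) - 37 = 2945 - 37 = 2908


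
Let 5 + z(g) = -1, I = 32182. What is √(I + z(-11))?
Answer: 4*√2011 ≈ 179.38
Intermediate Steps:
z(g) = -6 (z(g) = -5 - 1 = -6)
√(I + z(-11)) = √(32182 - 6) = √32176 = 4*√2011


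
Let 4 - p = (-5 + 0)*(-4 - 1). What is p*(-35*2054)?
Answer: 1509690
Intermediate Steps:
p = -21 (p = 4 - (-5 + 0)*(-4 - 1) = 4 - (-5)*(-5) = 4 - 1*25 = 4 - 25 = -21)
p*(-35*2054) = -(-735)*2054 = -21*(-71890) = 1509690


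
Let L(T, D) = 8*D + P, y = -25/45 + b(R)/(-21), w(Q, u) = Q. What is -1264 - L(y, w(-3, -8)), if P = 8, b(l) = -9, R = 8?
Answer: -1248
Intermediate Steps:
y = -8/63 (y = -25/45 - 9/(-21) = -25*1/45 - 9*(-1/21) = -5/9 + 3/7 = -8/63 ≈ -0.12698)
L(T, D) = 8 + 8*D (L(T, D) = 8*D + 8 = 8 + 8*D)
-1264 - L(y, w(-3, -8)) = -1264 - (8 + 8*(-3)) = -1264 - (8 - 24) = -1264 - 1*(-16) = -1264 + 16 = -1248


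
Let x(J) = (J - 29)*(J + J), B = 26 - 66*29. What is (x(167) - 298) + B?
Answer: 43906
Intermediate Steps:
B = -1888 (B = 26 - 1914 = -1888)
x(J) = 2*J*(-29 + J) (x(J) = (-29 + J)*(2*J) = 2*J*(-29 + J))
(x(167) - 298) + B = (2*167*(-29 + 167) - 298) - 1888 = (2*167*138 - 298) - 1888 = (46092 - 298) - 1888 = 45794 - 1888 = 43906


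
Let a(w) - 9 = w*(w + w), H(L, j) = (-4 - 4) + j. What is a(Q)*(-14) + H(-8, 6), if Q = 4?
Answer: -576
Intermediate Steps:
H(L, j) = -8 + j
a(w) = 9 + 2*w² (a(w) = 9 + w*(w + w) = 9 + w*(2*w) = 9 + 2*w²)
a(Q)*(-14) + H(-8, 6) = (9 + 2*4²)*(-14) + (-8 + 6) = (9 + 2*16)*(-14) - 2 = (9 + 32)*(-14) - 2 = 41*(-14) - 2 = -574 - 2 = -576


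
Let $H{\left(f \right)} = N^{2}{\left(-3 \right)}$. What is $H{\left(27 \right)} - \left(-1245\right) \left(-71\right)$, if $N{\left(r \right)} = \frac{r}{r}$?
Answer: $-88394$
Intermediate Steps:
$N{\left(r \right)} = 1$
$H{\left(f \right)} = 1$ ($H{\left(f \right)} = 1^{2} = 1$)
$H{\left(27 \right)} - \left(-1245\right) \left(-71\right) = 1 - \left(-1245\right) \left(-71\right) = 1 - 88395 = -88394$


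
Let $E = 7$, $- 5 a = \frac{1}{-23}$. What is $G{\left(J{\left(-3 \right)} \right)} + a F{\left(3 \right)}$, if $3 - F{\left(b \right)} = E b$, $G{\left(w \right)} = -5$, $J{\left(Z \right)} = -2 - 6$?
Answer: $- \frac{593}{115} \approx -5.1565$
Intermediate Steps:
$a = \frac{1}{115}$ ($a = - \frac{1}{5 \left(-23\right)} = \left(- \frac{1}{5}\right) \left(- \frac{1}{23}\right) = \frac{1}{115} \approx 0.0086956$)
$J{\left(Z \right)} = -8$ ($J{\left(Z \right)} = -2 - 6 = -8$)
$F{\left(b \right)} = 3 - 7 b$
$G{\left(J{\left(-3 \right)} \right)} + a F{\left(3 \right)} = -5 + \frac{3 - 21}{115} = -5 + \frac{1}{115} \left(-18\right) = -5 - \frac{18}{115} = - \frac{593}{115}$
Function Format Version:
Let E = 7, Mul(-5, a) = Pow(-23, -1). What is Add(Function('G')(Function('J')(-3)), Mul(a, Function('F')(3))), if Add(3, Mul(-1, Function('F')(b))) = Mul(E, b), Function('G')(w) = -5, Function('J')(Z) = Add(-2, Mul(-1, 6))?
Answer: Rational(-593, 115) ≈ -5.1565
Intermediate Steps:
a = Rational(1, 115) (a = Mul(Rational(-1, 5), Pow(-23, -1)) = Mul(Rational(-1, 5), Rational(-1, 23)) = Rational(1, 115) ≈ 0.0086956)
Function('J')(Z) = -8 (Function('J')(Z) = Add(-2, -6) = -8)
Function('F')(b) = Add(3, Mul(-7, b)) (Function('F')(b) = Add(3, Mul(-1, Mul(7, b))) = Add(3, Mul(-7, b)))
Add(Function('G')(Function('J')(-3)), Mul(a, Function('F')(3))) = Add(-5, Mul(Rational(1, 115), Add(3, Mul(-7, 3)))) = Add(-5, Mul(Rational(1, 115), Add(3, -21))) = Add(-5, Mul(Rational(1, 115), -18)) = Add(-5, Rational(-18, 115)) = Rational(-593, 115)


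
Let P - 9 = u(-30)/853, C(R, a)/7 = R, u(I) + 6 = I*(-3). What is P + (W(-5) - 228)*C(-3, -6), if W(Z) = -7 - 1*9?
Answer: 4378533/853 ≈ 5133.1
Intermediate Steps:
u(I) = -6 - 3*I (u(I) = -6 + I*(-3) = -6 - 3*I)
C(R, a) = 7*R
W(Z) = -16 (W(Z) = -7 - 9 = -16)
P = 7761/853 (P = 9 + (-6 - 3*(-30))/853 = 9 + (-6 + 90)*(1/853) = 9 + 84*(1/853) = 9 + 84/853 = 7761/853 ≈ 9.0985)
P + (W(-5) - 228)*C(-3, -6) = 7761/853 + (-16 - 228)*(7*(-3)) = 7761/853 - 244*(-21) = 7761/853 + 5124 = 4378533/853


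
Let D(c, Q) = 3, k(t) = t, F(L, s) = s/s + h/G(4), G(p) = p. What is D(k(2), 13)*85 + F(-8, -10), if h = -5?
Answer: 1019/4 ≈ 254.75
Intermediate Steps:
F(L, s) = -1/4 (F(L, s) = s/s - 5/4 = 1 - 5*1/4 = 1 - 5/4 = -1/4)
D(k(2), 13)*85 + F(-8, -10) = 3*85 - 1/4 = 255 - 1/4 = 1019/4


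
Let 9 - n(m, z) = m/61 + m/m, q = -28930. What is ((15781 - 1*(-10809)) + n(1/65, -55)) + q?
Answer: -9246381/3965 ≈ -2332.0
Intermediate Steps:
n(m, z) = 8 - m/61 (n(m, z) = 9 - (m/61 + m/m) = 9 - (m*(1/61) + 1) = 9 - (m/61 + 1) = 9 - (1 + m/61) = 9 + (-1 - m/61) = 8 - m/61)
((15781 - 1*(-10809)) + n(1/65, -55)) + q = ((15781 - 1*(-10809)) + (8 - 1/61/65)) - 28930 = ((15781 + 10809) + (8 - 1/61*1/65)) - 28930 = (26590 + (8 - 1/3965)) - 28930 = (26590 + 31719/3965) - 28930 = 105461069/3965 - 28930 = -9246381/3965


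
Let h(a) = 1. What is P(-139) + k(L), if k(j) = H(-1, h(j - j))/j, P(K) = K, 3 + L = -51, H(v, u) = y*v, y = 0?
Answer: -139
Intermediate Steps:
H(v, u) = 0 (H(v, u) = 0*v = 0)
L = -54 (L = -3 - 51 = -54)
k(j) = 0 (k(j) = 0/j = 0)
P(-139) + k(L) = -139 + 0 = -139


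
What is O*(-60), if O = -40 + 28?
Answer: 720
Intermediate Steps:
O = -12
O*(-60) = -12*(-60) = 720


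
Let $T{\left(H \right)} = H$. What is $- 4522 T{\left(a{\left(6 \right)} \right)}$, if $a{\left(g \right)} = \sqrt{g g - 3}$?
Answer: $- 4522 \sqrt{33} \approx -25977.0$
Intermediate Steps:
$a{\left(g \right)} = \sqrt{-3 + g^{2}}$ ($a{\left(g \right)} = \sqrt{g^{2} - 3} = \sqrt{-3 + g^{2}}$)
$- 4522 T{\left(a{\left(6 \right)} \right)} = - 4522 \sqrt{-3 + 6^{2}} = - 4522 \sqrt{-3 + 36} = - 4522 \sqrt{33}$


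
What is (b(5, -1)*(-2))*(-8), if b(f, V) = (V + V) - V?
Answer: -16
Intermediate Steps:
b(f, V) = V (b(f, V) = 2*V - V = V)
(b(5, -1)*(-2))*(-8) = -1*(-2)*(-8) = 2*(-8) = -16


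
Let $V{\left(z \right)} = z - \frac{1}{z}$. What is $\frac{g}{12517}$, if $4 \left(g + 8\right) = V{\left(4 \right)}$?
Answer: $- \frac{113}{200272} \approx -0.00056423$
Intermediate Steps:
$g = - \frac{113}{16}$ ($g = -8 + \frac{4 - \frac{1}{4}}{4} = -8 + \frac{1}{4} \cdot \frac{15}{4} = -8 + \frac{15}{16} = - \frac{113}{16} \approx -7.0625$)
$\frac{g}{12517} = - \frac{113}{16 \cdot 12517} = \left(- \frac{113}{16}\right) \frac{1}{12517} = - \frac{113}{200272}$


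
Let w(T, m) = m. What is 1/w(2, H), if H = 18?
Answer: 1/18 ≈ 0.055556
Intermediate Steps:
1/w(2, H) = 1/18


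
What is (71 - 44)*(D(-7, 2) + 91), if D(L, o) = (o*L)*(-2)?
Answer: 3213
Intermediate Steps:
D(L, o) = -2*L*o (D(L, o) = (L*o)*(-2) = -2*L*o)
(71 - 44)*(D(-7, 2) + 91) = (71 - 44)*(-2*(-7)*2 + 91) = 27*(28 + 91) = 27*119 = 3213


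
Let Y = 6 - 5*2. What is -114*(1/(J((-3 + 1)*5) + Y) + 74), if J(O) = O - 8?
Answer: -92739/11 ≈ -8430.8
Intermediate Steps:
J(O) = -8 + O
Y = -4 (Y = 6 - 10 = -4)
-114*(1/(J((-3 + 1)*5) + Y) + 74) = -114*(1/((-8 + (-3 + 1)*5) - 4) + 74) = -114*(1/((-8 - 2*5) - 4) + 74) = -114*(1/((-8 - 10) - 4) + 74) = -114*(1/(-18 - 4) + 74) = -114*(1/(-22) + 74) = -114*(-1/22 + 74) = -114*1627/22 = -92739/11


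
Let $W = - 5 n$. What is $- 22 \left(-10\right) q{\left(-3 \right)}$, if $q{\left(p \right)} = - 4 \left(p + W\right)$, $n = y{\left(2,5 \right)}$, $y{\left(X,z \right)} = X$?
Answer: $11440$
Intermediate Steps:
$n = 2$
$W = -10$ ($W = \left(-5\right) 2 = -10$)
$q{\left(p \right)} = 40 - 4 p$ ($q{\left(p \right)} = - 4 \left(p - 10\right) = - 4 \left(-10 + p\right) = 40 - 4 p$)
$- 22 \left(-10\right) q{\left(-3 \right)} = - 22 \left(-10\right) \left(40 - -12\right) = - \left(-220\right) \left(40 + 12\right) = - \left(-220\right) 52 = \left(-1\right) \left(-11440\right) = 11440$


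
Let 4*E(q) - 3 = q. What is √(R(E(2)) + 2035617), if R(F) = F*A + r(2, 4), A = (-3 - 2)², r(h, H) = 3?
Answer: √8142605/2 ≈ 1426.8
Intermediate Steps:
A = 25 (A = (-5)² = 25)
E(q) = ¾ + q/4
R(F) = 3 + 25*F (R(F) = F*25 + 3 = 25*F + 3 = 3 + 25*F)
√(R(E(2)) + 2035617) = √((3 + 25*(¾ + (¼)*2)) + 2035617) = √((3 + 25*(¾ + ½)) + 2035617) = √((3 + 25*(5/4)) + 2035617) = √((3 + 125/4) + 2035617) = √(137/4 + 2035617) = √(8142605/4) = √8142605/2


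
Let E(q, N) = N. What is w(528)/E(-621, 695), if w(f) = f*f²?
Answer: 147197952/695 ≈ 2.1180e+5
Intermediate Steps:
w(f) = f³
w(528)/E(-621, 695) = 528³/695 = 147197952*(1/695) = 147197952/695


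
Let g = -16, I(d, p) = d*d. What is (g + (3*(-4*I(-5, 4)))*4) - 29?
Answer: -1245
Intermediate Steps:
I(d, p) = d²
(g + (3*(-4*I(-5, 4)))*4) - 29 = (-16 + (3*(-4*(-5)²))*4) - 29 = (-16 + (3*(-4*25))*4) - 29 = (-16 + (3*(-100))*4) - 29 = (-16 - 300*4) - 29 = (-16 - 1200) - 29 = -1216 - 29 = -1245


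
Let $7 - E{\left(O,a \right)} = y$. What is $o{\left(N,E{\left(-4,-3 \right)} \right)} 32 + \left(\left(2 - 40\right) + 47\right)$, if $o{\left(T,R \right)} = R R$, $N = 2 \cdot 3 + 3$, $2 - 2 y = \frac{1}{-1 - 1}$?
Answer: $1067$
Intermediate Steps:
$y = \frac{5}{4}$ ($y = 1 - \frac{1}{2 \left(-1 - 1\right)} = 1 - \frac{1}{2 \left(-2\right)} = 1 - - \frac{1}{4} = 1 + \frac{1}{4} = \frac{5}{4} \approx 1.25$)
$E{\left(O,a \right)} = \frac{23}{4}$ ($E{\left(O,a \right)} = 7 - \frac{5}{4} = \frac{23}{4}$)
$N = 9$ ($N = 6 + 3 = 9$)
$o{\left(T,R \right)} = R^{2}$
$o{\left(N,E{\left(-4,-3 \right)} \right)} 32 + \left(\left(2 - 40\right) + 47\right) = \left(\frac{23}{4}\right)^{2} \cdot 32 + \left(\left(2 - 40\right) + 47\right) = \frac{529}{16} \cdot 32 + \left(-38 + 47\right) = 1058 + 9 = 1067$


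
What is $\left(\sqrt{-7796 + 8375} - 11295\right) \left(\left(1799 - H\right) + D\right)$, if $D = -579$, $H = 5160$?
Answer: $44502300 - 3940 \sqrt{579} \approx 4.4407 \cdot 10^{7}$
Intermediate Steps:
$\left(\sqrt{-7796 + 8375} - 11295\right) \left(\left(1799 - H\right) + D\right) = \left(\sqrt{-7796 + 8375} - 11295\right) \left(\left(1799 - 5160\right) - 579\right) = \left(\sqrt{579} - 11295\right) \left(\left(1799 - 5160\right) - 579\right) = \left(-11295 + \sqrt{579}\right) \left(-3361 - 579\right) = \left(-11295 + \sqrt{579}\right) \left(-3940\right) = 44502300 - 3940 \sqrt{579}$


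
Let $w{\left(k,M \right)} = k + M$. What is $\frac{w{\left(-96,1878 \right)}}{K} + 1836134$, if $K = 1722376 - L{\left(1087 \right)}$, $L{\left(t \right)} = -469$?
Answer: $\frac{3163374283012}{1722845} \approx 1.8361 \cdot 10^{6}$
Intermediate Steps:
$w{\left(k,M \right)} = M + k$
$K = 1722845$ ($K = 1722376 - -469 = 1722376 + 469 = 1722845$)
$\frac{w{\left(-96,1878 \right)}}{K} + 1836134 = \frac{1878 - 96}{1722845} + 1836134 = 1782 \cdot \frac{1}{1722845} + 1836134 = \frac{1782}{1722845} + 1836134 = \frac{3163374283012}{1722845}$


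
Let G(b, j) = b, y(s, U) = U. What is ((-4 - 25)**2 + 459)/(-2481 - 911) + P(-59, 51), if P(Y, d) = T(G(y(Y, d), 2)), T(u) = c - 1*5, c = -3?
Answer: -7109/848 ≈ -8.3833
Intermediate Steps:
T(u) = -8 (T(u) = -3 - 1*5 = -3 - 5 = -8)
P(Y, d) = -8
((-4 - 25)**2 + 459)/(-2481 - 911) + P(-59, 51) = ((-4 - 25)**2 + 459)/(-2481 - 911) - 8 = ((-29)**2 + 459)/(-3392) - 8 = (841 + 459)*(-1/3392) - 8 = 1300*(-1/3392) - 8 = -325/848 - 8 = -7109/848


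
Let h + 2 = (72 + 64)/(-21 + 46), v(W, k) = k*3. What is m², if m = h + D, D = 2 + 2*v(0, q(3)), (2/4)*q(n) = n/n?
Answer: 190096/625 ≈ 304.15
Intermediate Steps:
q(n) = 2 (q(n) = 2*(n/n) = 2*1 = 2)
v(W, k) = 3*k
h = 86/25 (h = -2 + (72 + 64)/(-21 + 46) = -2 + 136/25 = 86/25 ≈ 3.4400)
D = 14 (D = 2 + 2*(3*2) = 2 + 2*6 = 2 + 12 = 14)
m = 436/25 (m = 86/25 + 14 = 436/25 ≈ 17.440)
m² = (436/25)² = 190096/625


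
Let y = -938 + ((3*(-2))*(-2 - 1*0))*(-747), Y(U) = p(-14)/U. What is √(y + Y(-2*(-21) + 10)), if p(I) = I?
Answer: I*√6693934/26 ≈ 99.51*I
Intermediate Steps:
Y(U) = -14/U
y = -9902 (y = -938 - 6*(-2 + 0)*(-747) = -938 - 6*(-2)*(-747) = -938 + 12*(-747) = -938 - 8964 = -9902)
√(y + Y(-2*(-21) + 10)) = √(-9902 - 14/(-2*(-21) + 10)) = √(-9902 - 14/(42 + 10)) = √(-9902 - 14/52) = √(-9902 - 14*1/52) = √(-9902 - 7/26) = √(-257459/26) = I*√6693934/26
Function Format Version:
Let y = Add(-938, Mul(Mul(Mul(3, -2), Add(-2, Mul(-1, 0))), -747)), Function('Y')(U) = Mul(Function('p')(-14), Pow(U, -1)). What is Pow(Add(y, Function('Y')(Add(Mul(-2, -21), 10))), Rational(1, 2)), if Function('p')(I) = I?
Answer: Mul(Rational(1, 26), I, Pow(6693934, Rational(1, 2))) ≈ Mul(99.510, I)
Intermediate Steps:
Function('Y')(U) = Mul(-14, Pow(U, -1))
y = -9902 (y = Add(-938, Mul(Mul(-6, Add(-2, 0)), -747)) = Add(-938, Mul(Mul(-6, -2), -747)) = Add(-938, Mul(12, -747)) = Add(-938, -8964) = -9902)
Pow(Add(y, Function('Y')(Add(Mul(-2, -21), 10))), Rational(1, 2)) = Pow(Add(-9902, Mul(-14, Pow(Add(Mul(-2, -21), 10), -1))), Rational(1, 2)) = Pow(Add(-9902, Mul(-14, Pow(Add(42, 10), -1))), Rational(1, 2)) = Pow(Add(-9902, Mul(-14, Pow(52, -1))), Rational(1, 2)) = Pow(Add(-9902, Mul(-14, Rational(1, 52))), Rational(1, 2)) = Pow(Add(-9902, Rational(-7, 26)), Rational(1, 2)) = Pow(Rational(-257459, 26), Rational(1, 2)) = Mul(Rational(1, 26), I, Pow(6693934, Rational(1, 2)))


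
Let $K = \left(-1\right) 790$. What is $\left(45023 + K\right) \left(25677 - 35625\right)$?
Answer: $-440029884$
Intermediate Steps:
$K = -790$
$\left(45023 + K\right) \left(25677 - 35625\right) = \left(45023 - 790\right) \left(25677 - 35625\right) = 44233 \left(-9948\right) = -440029884$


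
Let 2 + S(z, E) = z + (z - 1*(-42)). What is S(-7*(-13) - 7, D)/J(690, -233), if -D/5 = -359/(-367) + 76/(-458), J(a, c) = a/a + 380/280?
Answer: 2912/33 ≈ 88.242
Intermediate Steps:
J(a, c) = 33/14 (J(a, c) = 1 + 380*(1/280) = 1 + 19/14 = 33/14)
D = -341325/84043 (D = -5*(-359/(-367) + 76/(-458)) = -5*(-359*(-1/367) + 76*(-1/458)) = -5*(359/367 - 38/229) = -5*68265/84043 = -341325/84043 ≈ -4.0613)
S(z, E) = 40 + 2*z (S(z, E) = -2 + (z + (z - 1*(-42))) = -2 + (z + (z + 42)) = -2 + (z + (42 + z)) = -2 + (42 + 2*z) = 40 + 2*z)
S(-7*(-13) - 7, D)/J(690, -233) = (40 + 2*(-7*(-13) - 7))/(33/14) = (40 + 2*(91 - 7))*(14/33) = (40 + 2*84)*(14/33) = (40 + 168)*(14/33) = 208*(14/33) = 2912/33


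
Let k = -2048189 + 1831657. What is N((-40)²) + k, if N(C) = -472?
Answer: -217004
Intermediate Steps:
k = -216532
N((-40)²) + k = -472 - 216532 = -217004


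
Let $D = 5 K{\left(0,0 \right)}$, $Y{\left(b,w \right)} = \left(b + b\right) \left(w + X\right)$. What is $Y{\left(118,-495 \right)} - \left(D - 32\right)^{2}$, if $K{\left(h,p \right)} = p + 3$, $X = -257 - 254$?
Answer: $-237705$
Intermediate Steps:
$X = -511$ ($X = -257 - 254 = -511$)
$K{\left(h,p \right)} = 3 + p$
$Y{\left(b,w \right)} = 2 b \left(-511 + w\right)$ ($Y{\left(b,w \right)} = \left(b + b\right) \left(w - 511\right) = 2 b \left(-511 + w\right)$)
$D = 15$ ($D = 5 \left(3 + 0\right) = 5 \cdot 3 = 15$)
$Y{\left(118,-495 \right)} - \left(D - 32\right)^{2} = 2 \cdot 118 \left(-511 - 495\right) - \left(15 - 32\right)^{2} = 2 \cdot 118 \left(-1006\right) - \left(-17\right)^{2} = -237416 - 289 = -237705$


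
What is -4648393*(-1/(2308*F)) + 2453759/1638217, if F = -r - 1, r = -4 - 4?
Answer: 156218762565/540143548 ≈ 289.22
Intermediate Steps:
r = -8
F = 7 (F = -1*(-8) - 1 = 8 - 1 = 7)
-4648393*(-1/(2308*F)) + 2453759/1638217 = -4648393/((-2308*7)) + 2453759/1638217 = -4648393/(-16156) + 2453759*(1/1638217) = -4648393*(-1/16156) + 350537/234031 = 4648393/16156 + 350537/234031 = 156218762565/540143548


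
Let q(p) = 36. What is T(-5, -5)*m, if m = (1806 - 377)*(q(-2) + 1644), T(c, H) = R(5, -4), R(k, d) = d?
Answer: -9602880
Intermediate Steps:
T(c, H) = -4
m = 2400720 (m = (1806 - 377)*(36 + 1644) = 1429*1680 = 2400720)
T(-5, -5)*m = -4*2400720 = -9602880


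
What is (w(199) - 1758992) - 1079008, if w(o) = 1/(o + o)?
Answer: -1129523999/398 ≈ -2.8380e+6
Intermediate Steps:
w(o) = 1/(2*o)
(w(199) - 1758992) - 1079008 = ((½)/199 - 1758992) - 1079008 = ((½)*(1/199) - 1758992) - 1079008 = (1/398 - 1758992) - 1079008 = -700078815/398 - 1079008 = -1129523999/398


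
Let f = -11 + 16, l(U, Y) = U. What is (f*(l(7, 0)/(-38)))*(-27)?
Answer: 945/38 ≈ 24.868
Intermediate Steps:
f = 5
(f*(l(7, 0)/(-38)))*(-27) = (5*(7/(-38)))*(-27) = (5*(7*(-1/38)))*(-27) = (5*(-7/38))*(-27) = -35/38*(-27) = 945/38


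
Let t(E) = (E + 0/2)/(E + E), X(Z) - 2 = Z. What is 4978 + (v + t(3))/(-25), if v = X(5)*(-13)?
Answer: 249081/50 ≈ 4981.6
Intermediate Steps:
X(Z) = 2 + Z
t(E) = 1/2 (t(E) = (E + 0*(1/2))/((2*E)) = (E + 0)*(1/(2*E)) = E*(1/(2*E)) = 1/2)
v = -91 (v = (2 + 5)*(-13) = 7*(-13) = -91)
4978 + (v + t(3))/(-25) = 4978 + (-91 + 1/2)/(-25) = 4978 - 181/2*(-1/25) = 4978 + 181/50 = 249081/50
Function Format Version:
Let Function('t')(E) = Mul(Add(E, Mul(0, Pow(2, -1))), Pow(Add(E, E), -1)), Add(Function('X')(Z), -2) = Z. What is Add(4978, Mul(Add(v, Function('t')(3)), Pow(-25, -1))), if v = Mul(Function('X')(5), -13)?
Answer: Rational(249081, 50) ≈ 4981.6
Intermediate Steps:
Function('X')(Z) = Add(2, Z)
Function('t')(E) = Rational(1, 2) (Function('t')(E) = Mul(Add(E, Mul(0, Rational(1, 2))), Pow(Mul(2, E), -1)) = Mul(Add(E, 0), Mul(Rational(1, 2), Pow(E, -1))) = Mul(E, Mul(Rational(1, 2), Pow(E, -1))) = Rational(1, 2))
v = -91 (v = Mul(Add(2, 5), -13) = Mul(7, -13) = -91)
Add(4978, Mul(Add(v, Function('t')(3)), Pow(-25, -1))) = Add(4978, Mul(Add(-91, Rational(1, 2)), Pow(-25, -1))) = Add(4978, Mul(Rational(-181, 2), Rational(-1, 25))) = Add(4978, Rational(181, 50)) = Rational(249081, 50)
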